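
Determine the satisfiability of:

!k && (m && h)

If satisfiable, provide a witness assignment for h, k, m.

h: True, k: False, m: True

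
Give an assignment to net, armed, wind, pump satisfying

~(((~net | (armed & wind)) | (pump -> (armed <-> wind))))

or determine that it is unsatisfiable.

net = True, armed = True, wind = False, pump = True

  ~(((~net | (armed & wind)) | (pump -> (armed <-> wind)))) = True
    (~net | (armed & wind)) | (pump -> (armed <-> wind)) = False
      ~net | (armed & wind) = False
        ~net = False
        armed & wind = False
      pump -> (armed <-> wind) = False
        armed <-> wind = False
The formula evaluates to True.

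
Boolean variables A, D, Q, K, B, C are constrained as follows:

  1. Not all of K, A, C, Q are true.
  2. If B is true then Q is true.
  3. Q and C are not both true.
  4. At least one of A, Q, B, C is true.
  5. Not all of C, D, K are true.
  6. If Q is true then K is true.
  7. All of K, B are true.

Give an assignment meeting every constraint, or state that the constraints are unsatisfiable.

A=T, D=T, Q=T, K=T, B=T, C=F

  (1) {K, A, C, Q}: 3/4 true — not all ✓
  (2) B=T ⇒ Q: T ✓
  (3) Q=T, C=F — not both ✓
  (4) {A, Q, B, C}: 3 true — at least one ✓
  (5) {C, D, K}: 2/3 true — not all ✓
  (6) Q=T ⇒ K: T ✓
  (7) {K, B}: all 2 true ✓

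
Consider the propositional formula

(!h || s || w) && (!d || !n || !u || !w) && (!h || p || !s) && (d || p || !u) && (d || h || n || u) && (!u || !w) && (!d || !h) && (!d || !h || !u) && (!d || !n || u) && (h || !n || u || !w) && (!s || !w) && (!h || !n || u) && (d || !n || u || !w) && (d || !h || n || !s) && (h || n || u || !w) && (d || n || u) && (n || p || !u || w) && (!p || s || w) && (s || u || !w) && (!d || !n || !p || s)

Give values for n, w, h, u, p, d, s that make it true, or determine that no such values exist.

n=T, w=F, h=F, u=T, p=T, d=T, s=T

Set n = True.
Try w = True:
  (!u || !w) forces u = False.
  (!d || !n || u) forces d = False.
  clause (d || !n || u || !w) is falsified — backtrack.
So w = False.
Set h = False.
Set u = True.
Set p = True.
  then (!p || s || w) forces s = True.
Set d = True.
All clauses satisfied.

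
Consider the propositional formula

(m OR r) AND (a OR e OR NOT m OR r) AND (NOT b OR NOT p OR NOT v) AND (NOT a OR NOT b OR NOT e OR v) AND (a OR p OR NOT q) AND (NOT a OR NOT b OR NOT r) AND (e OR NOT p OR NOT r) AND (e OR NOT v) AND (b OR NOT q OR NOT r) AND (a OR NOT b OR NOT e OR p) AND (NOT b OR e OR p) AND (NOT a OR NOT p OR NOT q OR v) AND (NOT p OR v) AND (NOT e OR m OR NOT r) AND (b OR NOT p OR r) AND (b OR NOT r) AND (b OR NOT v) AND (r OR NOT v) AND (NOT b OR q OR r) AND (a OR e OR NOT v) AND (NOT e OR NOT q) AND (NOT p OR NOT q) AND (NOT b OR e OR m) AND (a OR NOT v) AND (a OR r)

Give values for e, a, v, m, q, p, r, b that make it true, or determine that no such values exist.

Set e = True.
  then (NOT e OR NOT q) forces q = False.
Try a = False:
  (a OR NOT v) forces v = False.
  (NOT p OR v) forces p = False.
  (a OR NOT b OR NOT e OR p) forces b = False.
  (b OR NOT r) forces r = False.
  clause (a OR r) is falsified — backtrack.
So a = True.
Set v = False.
  then (NOT a OR NOT b OR NOT e OR v) forces b = False.
  then (NOT p OR v) forces p = False.
  then (b OR NOT r) forces r = False.
  then (m OR r) forces m = True.
All clauses satisfied.

e = True; a = True; v = False; m = True; q = False; p = False; r = False; b = False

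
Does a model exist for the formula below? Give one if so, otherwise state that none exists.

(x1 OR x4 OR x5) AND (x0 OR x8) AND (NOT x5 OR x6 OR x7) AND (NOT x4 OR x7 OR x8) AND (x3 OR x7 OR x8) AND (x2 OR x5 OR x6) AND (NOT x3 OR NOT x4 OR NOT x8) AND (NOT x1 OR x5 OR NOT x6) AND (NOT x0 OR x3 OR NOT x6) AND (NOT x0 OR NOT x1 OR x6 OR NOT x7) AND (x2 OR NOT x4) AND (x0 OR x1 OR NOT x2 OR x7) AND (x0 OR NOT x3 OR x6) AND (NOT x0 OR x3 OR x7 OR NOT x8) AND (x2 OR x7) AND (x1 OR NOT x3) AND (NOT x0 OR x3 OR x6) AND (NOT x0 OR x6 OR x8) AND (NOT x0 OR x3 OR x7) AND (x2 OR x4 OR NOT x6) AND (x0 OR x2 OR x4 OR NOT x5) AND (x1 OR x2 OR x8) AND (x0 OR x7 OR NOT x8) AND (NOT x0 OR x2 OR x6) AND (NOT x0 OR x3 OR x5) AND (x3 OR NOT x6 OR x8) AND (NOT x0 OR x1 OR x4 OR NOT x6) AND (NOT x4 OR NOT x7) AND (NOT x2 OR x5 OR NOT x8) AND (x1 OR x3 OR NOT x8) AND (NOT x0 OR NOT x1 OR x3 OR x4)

Set x0 = False.
  then (x0 OR x8) forces x8 = True.
  then (x0 OR x7 OR NOT x8) forces x7 = True.
  then (NOT x4 OR NOT x7) forces x4 = False.
Try x1 = False:
  (x1 OR x4 OR x5) forces x5 = True.
  (x1 OR NOT x3) forces x3 = False.
  clause (x1 OR x3 OR NOT x8) is falsified — backtrack.
So x1 = True.
Set x2 = True.
  then (NOT x2 OR x5 OR NOT x8) forces x5 = True.
Set x3 = False.
Set x6 = True.
All clauses satisfied.

x0 = False; x1 = True; x2 = True; x3 = False; x4 = False; x5 = True; x6 = True; x7 = True; x8 = True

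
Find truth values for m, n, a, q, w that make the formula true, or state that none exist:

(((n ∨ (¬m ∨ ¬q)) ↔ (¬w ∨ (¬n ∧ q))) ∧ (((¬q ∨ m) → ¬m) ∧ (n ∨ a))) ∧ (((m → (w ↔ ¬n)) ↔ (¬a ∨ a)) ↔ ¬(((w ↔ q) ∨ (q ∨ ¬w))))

Case m = True: the conjunct (¬q ∨ m) → ¬m becomes (¬q ∨ True) → ¬True = False.
Case m = False: the formula simplifies to ((¬w ∨ (¬n ∧ q)) ∧ (n ∨ a)) ∧ ((¬a ∨ a) ↔ ¬(((w ↔ q) ∨ (q ∨ ¬w)))).
  w = True: simplifies to ((¬n ∧ q) ∧ (n ∨ a)) ∧ ((¬a ∨ a) ↔ ¬((q ∨ q))).
    q = True: simplifies to (¬n ∧ (n ∨ a)) ∧ ¬((¬a ∨ a)).
      a = True: the conjunct ¬((¬a ∨ a)) becomes ¬((False ∨ True)) = False.
      a = False: the conjunct ¬((¬a ∨ a)) becomes ¬((True ∨ False)) = False.
    q = False: the conjunct q is False.
  w = False: simplifies to (n ∨ a) ∧ ¬((¬a ∨ a)).
    a = True: the conjunct ¬((¬a ∨ a)) becomes ¬((False ∨ True)) = False.
    a = False: the conjunct ¬((¬a ∨ a)) becomes ¬((True ∨ False)) = False.
Both cases fail — unsatisfiable.

UNSATISFIABLE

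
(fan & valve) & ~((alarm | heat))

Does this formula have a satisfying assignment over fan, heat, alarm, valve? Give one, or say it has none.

fan = True, heat = False, alarm = False, valve = True

  fan & valve = True
  ~((alarm | heat)) = True
    alarm | heat = False
Both conjuncts True, so the formula holds.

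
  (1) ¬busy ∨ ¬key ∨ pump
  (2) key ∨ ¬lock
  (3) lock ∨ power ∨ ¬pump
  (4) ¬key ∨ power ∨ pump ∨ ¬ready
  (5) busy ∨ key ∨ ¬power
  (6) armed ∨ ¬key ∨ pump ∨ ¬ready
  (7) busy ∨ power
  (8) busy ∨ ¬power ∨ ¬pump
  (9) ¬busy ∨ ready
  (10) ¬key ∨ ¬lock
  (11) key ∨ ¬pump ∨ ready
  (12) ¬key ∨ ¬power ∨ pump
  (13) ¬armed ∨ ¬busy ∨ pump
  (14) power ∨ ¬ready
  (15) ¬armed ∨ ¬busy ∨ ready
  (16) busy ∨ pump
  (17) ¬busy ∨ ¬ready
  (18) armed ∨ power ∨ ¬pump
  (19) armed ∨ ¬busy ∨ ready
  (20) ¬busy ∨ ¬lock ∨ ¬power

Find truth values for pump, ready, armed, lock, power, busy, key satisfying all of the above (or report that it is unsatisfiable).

Case busy = True:
  (¬busy ∨ ready) forces ready = True.
  Clause (¬busy ∨ ¬ready) is falsified — contradiction.
Case busy = False:
  (busy ∨ power) forces power = True.
  (busy ∨ key ∨ ¬power) forces key = True.
  (busy ∨ ¬power ∨ ¬pump) forces pump = False.
  Clause (¬key ∨ ¬power ∨ pump) is falsified — contradiction.
Both cases fail, so the formula is unsatisfiable.

Unsatisfiable — no assignment works.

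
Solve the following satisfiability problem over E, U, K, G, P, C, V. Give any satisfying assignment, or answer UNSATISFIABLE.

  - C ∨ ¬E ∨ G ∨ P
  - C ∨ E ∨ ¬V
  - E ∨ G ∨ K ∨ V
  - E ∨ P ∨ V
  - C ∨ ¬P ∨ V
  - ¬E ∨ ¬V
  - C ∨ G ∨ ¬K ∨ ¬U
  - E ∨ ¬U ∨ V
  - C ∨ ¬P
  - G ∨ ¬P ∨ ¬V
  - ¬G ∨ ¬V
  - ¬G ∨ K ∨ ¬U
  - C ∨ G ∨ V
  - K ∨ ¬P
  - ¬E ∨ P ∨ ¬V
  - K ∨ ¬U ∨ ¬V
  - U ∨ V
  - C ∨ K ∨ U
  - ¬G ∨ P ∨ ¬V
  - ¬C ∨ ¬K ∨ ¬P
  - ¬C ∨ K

Set E = False.
Set U = True.
  then (E ∨ ¬U ∨ V) forces V = True.
  then (¬G ∨ ¬V) forces G = False.
  then (K ∨ ¬U ∨ ¬V) forces K = True.
  then (C ∨ E ∨ ¬V) forces C = True.
  then (G ∨ ¬P ∨ ¬V) forces P = False.
All clauses satisfied.

E: False; U: True; K: True; G: False; P: False; C: True; V: True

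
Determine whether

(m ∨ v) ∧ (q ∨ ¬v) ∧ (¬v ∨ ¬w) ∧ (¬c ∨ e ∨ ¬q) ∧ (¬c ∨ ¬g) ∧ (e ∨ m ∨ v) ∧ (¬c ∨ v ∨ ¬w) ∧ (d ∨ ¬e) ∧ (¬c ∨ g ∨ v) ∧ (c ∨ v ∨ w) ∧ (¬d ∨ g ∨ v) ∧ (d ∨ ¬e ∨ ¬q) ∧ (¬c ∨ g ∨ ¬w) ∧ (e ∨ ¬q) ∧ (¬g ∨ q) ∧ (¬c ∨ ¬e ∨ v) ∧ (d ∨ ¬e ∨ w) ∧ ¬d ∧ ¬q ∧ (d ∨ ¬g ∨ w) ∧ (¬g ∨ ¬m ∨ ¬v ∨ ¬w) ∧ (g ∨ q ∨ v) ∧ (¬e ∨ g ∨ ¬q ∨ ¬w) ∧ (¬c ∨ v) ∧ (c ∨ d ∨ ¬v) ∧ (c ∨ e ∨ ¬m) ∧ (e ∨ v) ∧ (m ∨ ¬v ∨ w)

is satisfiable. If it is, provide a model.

Case q = True:
  Clause (¬q) is falsified — contradiction.
Case q = False:
  (q ∨ ¬v) forces v = False.
  (m ∨ v) forces m = True.
  (¬g ∨ q) forces g = False.
  Clause (g ∨ q ∨ v) is falsified — contradiction.
Both cases fail, so the formula is unsatisfiable.

No satisfying assignment exists.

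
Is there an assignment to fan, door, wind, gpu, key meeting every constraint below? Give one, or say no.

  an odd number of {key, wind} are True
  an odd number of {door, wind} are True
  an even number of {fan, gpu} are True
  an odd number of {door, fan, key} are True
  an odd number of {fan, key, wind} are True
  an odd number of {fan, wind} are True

Adding constraints 2, 4, 5 mod 2: every variable appears an even number of times on the left, so the left side is 0.
But the right sides sum to 1 (mod 2). 0 ≠ 1 — the system is inconsistent.

No satisfying assignment exists.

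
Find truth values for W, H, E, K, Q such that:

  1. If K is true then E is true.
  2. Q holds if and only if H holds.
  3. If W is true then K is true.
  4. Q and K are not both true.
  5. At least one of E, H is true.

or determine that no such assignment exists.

W=F, H=T, E=T, K=F, Q=T

  (1) K=F ⇒ E: vacuous ✓
  (2) Q=T, H=T — same ✓
  (3) W=F ⇒ K: vacuous ✓
  (4) Q=T, K=F — not both ✓
  (5) {E, H}: 2 true — at least one ✓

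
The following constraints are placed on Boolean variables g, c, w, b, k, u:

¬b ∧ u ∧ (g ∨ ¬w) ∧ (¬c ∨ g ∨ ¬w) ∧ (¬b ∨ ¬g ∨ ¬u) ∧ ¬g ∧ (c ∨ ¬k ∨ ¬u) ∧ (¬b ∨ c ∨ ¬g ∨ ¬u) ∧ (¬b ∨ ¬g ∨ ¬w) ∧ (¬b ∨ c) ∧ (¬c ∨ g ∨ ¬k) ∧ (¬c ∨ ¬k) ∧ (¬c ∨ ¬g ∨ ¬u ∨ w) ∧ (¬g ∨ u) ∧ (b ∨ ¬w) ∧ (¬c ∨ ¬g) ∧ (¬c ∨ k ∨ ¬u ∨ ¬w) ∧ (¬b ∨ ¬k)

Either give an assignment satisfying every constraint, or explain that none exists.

Unit clause (¬b) forces b = False.
Unit clause (u) forces u = True.
Unit clause (¬g) forces g = False.
In (b ∨ ¬w) only ¬w is left, so w = False.
Set c = True.
  then (¬c ∨ g ∨ ¬k) forces k = False.
All clauses satisfied.

g: False, c: True, w: False, b: False, k: False, u: True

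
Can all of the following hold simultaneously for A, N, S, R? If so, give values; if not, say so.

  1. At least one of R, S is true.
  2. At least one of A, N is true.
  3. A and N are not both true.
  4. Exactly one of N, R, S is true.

A=T, N=F, S=F, R=T

  (1) {R, S}: 1 true — at least one ✓
  (2) {A, N}: 1 true — at least one ✓
  (3) A=T, N=F — not both ✓
  (4) {N, R, S}: 1 true — exactly one ✓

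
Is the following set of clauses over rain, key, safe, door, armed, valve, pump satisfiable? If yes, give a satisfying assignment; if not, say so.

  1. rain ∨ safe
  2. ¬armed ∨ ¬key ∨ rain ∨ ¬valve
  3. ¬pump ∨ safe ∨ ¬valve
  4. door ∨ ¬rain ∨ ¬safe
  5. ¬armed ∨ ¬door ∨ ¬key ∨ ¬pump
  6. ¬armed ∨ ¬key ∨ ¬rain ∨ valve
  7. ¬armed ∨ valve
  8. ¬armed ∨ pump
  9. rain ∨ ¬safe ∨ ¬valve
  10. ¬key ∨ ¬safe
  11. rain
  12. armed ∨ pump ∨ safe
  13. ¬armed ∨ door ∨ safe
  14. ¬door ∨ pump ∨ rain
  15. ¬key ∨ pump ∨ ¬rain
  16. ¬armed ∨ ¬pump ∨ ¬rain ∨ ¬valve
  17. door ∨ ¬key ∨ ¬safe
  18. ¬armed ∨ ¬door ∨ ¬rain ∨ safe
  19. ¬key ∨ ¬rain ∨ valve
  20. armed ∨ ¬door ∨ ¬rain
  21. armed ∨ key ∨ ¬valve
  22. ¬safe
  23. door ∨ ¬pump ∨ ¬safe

Unit clause (rain) forces rain = True.
Unit clause (¬safe) forces safe = False.
Try key = True:
  (¬key ∨ pump ∨ ¬rain) forces pump = True.
  (¬pump ∨ safe ∨ ¬valve) forces valve = False.
  clause (¬key ∨ ¬rain ∨ valve) is falsified — backtrack.
So key = False.
Try door = True:
  (¬armed ∨ ¬door ∨ ¬rain ∨ safe) forces armed = False.
  clause (armed ∨ ¬door ∨ ¬rain) is falsified — backtrack.
So door = False.
  then (¬armed ∨ door ∨ safe) forces armed = False.
  then (armed ∨ key ∨ ¬valve) forces valve = False.
  then (armed ∨ pump ∨ safe) forces pump = True.
All clauses satisfied.

rain = True, key = False, safe = False, door = False, armed = False, valve = False, pump = True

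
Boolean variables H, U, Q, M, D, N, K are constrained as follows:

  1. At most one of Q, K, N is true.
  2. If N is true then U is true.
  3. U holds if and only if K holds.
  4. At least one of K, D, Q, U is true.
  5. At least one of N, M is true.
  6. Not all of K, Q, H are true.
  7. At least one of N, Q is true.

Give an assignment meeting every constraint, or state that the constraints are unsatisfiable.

H=F, U=F, Q=T, M=T, D=T, N=F, K=F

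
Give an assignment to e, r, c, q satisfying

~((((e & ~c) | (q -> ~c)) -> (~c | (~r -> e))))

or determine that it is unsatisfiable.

e: False; r: False; c: True; q: False

  ~((((e & ~c) | (q -> ~c)) -> (~c | (~r -> e)))) = True
    ((e & ~c) | (q -> ~c)) -> (~c | (~r -> e)) = False
      (e & ~c) | (q -> ~c) = True
        e & ~c = False
          ~c = False
        q -> ~c = True
          ~c = False
      ~c | (~r -> e) = False
        ~c = False
        ~r -> e = False
          ~r = True
The formula evaluates to True.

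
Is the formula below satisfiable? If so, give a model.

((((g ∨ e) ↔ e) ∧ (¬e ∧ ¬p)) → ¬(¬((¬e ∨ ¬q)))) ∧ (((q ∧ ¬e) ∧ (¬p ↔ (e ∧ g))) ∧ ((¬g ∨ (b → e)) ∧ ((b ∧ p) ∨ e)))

q: True, p: True, b: True, e: False, g: False

  (((g ∨ e) ↔ e) ∧ (¬e ∧ ¬p)) → ¬(¬((¬e ∨ ¬q))) = True
    ((g ∨ e) ↔ e) ∧ (¬e ∧ ¬p) = False
      (g ∨ e) ↔ e = True
        g ∨ e = False
      ¬e ∧ ¬p = False
        ¬e = True
        ¬p = False
    ¬(¬((¬e ∨ ¬q))) = True
      ¬((¬e ∨ ¬q)) = False
        ¬e ∨ ¬q = True
          ¬e = True
          ¬q = False
  ((q ∧ ¬e) ∧ (¬p ↔ (e ∧ g))) ∧ ((¬g ∨ (b → e)) ∧ ((b ∧ p) ∨ e)) = True
    (q ∧ ¬e) ∧ (¬p ↔ (e ∧ g)) = True
      q ∧ ¬e = True
        ¬e = True
      ¬p ↔ (e ∧ g) = True
        ¬p = False
        e ∧ g = False
    (¬g ∨ (b → e)) ∧ ((b ∧ p) ∨ e) = True
      ¬g ∨ (b → e) = True
        ¬g = True
        b → e = False
      (b ∧ p) ∨ e = True
        b ∧ p = True
Both conjuncts True, so the formula holds.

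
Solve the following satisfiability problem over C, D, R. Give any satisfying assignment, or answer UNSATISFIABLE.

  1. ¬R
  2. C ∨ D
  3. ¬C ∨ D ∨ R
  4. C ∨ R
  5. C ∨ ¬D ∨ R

C: True; D: True; R: False

Unit clause (¬R) forces R = False.
In (C ∨ R) only C is left, so C = True.
In (¬C ∨ D ∨ R) only D is left, so D = True.
All clauses satisfied.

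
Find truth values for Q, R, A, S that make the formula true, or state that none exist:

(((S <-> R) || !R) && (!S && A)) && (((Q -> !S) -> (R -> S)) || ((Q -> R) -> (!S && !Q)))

Q = False, R = False, A = True, S = False

  ((S <-> R) || !R) && (!S && A) = True
    (S <-> R) || !R = True
      S <-> R = True
      !R = True
    !S && A = True
      !S = True
  ((Q -> !S) -> (R -> S)) || ((Q -> R) -> (!S && !Q)) = True
    (Q -> !S) -> (R -> S) = True
      Q -> !S = True
        !S = True
      R -> S = True
    (Q -> R) -> (!S && !Q) = True
      Q -> R = True
      !S && !Q = True
        !S = True
        !Q = True
Both conjuncts True, so the formula holds.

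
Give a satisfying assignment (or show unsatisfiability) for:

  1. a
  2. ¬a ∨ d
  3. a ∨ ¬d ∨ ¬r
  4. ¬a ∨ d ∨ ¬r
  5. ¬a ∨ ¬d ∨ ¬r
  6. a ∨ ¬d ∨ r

a = True, d = True, r = False

Unit clause (a) forces a = True.
In (¬a ∨ d) only d is left, so d = True.
In (¬a ∨ ¬d ∨ ¬r) only ¬r is left, so r = False.
Check each clause:
  (a): a holds.
  (¬a ∨ d): d holds.
  (a ∨ ¬d ∨ ¬r): a holds.
  (¬a ∨ d ∨ ¬r): d holds.
  (¬a ∨ ¬d ∨ ¬r): ¬r holds.
  (a ∨ ¬d ∨ r): a holds.
All clauses satisfied.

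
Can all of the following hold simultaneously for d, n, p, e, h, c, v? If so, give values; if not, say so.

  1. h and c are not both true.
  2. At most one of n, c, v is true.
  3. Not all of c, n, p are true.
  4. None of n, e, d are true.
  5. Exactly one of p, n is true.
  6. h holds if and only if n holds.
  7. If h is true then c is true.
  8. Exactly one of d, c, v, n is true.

d = False, n = False, p = True, e = False, h = False, c = False, v = True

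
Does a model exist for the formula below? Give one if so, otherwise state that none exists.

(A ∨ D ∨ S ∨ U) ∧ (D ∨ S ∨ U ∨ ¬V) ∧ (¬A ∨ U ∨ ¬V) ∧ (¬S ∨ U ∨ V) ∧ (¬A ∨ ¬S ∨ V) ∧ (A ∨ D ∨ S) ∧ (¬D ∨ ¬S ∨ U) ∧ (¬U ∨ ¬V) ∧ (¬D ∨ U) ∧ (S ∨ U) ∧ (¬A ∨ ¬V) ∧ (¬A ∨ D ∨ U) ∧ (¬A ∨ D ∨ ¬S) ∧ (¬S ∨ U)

V: False, A: True, S: False, U: True, D: True

Try V = True:
  (¬U ∨ ¬V) forces U = False.
  (¬A ∨ U ∨ ¬V) forces A = False.
  (¬D ∨ U) forces D = False.
  (A ∨ D ∨ S ∨ U) forces S = True.
  clause (¬S ∨ U) is falsified — backtrack.
So V = False.
Set A = True.
  then (¬A ∨ ¬S ∨ V) forces S = False.
  then (S ∨ U) forces U = True.
Set D = True.
All clauses satisfied.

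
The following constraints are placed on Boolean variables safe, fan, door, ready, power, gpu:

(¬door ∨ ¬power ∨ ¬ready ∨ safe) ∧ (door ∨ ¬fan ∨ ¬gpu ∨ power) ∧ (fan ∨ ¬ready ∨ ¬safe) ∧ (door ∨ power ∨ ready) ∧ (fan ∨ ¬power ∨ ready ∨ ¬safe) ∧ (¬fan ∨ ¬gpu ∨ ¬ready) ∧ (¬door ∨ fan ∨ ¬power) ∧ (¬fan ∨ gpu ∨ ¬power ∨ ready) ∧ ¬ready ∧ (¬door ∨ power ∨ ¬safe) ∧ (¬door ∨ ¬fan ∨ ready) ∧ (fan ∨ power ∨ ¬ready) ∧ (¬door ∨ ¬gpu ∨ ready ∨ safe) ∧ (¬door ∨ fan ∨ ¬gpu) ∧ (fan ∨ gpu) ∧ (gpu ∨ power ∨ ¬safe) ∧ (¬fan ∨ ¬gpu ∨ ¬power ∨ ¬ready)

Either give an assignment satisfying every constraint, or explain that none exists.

Unit clause (¬ready) forces ready = False.
Set safe = True.
Try fan = False:
  (fan ∨ ¬power ∨ ready ∨ ¬safe) forces power = False.
  (door ∨ power ∨ ready) forces door = True.
  clause (¬door ∨ power ∨ ¬safe) is falsified — backtrack.
So fan = True.
  then (¬door ∨ ¬fan ∨ ready) forces door = False.
  then (door ∨ power ∨ ready) forces power = True.
  then (¬fan ∨ gpu ∨ ¬power ∨ ready) forces gpu = True.
All clauses satisfied.

safe = True; fan = True; door = False; ready = False; power = True; gpu = True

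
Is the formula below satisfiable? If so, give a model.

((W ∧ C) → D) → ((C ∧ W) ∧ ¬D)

D=F, W=T, C=T

  ((W ∧ C) → D) → ((C ∧ W) ∧ ¬D) = True
    (W ∧ C) → D = False
      W ∧ C = True
    (C ∧ W) ∧ ¬D = True
      C ∧ W = True
      ¬D = True
The formula evaluates to True.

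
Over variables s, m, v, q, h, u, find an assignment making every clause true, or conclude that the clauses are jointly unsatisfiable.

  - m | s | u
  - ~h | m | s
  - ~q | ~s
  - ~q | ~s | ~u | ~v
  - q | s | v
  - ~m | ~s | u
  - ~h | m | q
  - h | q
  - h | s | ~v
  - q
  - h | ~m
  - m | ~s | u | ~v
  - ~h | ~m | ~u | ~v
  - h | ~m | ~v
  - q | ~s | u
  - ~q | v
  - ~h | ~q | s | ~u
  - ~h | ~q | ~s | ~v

s = False; m = True; v = True; q = True; h = True; u = False

Unit clause (q) forces q = True.
In (~q | v) only v is left, so v = True.
In (~q | ~s) only ~s is left, so s = False.
In (h | s | ~v) only h is left, so h = True.
In (~h | ~q | s | ~u) only ~u is left, so u = False.
In (m | s | u) only m is left, so m = True.
All clauses satisfied.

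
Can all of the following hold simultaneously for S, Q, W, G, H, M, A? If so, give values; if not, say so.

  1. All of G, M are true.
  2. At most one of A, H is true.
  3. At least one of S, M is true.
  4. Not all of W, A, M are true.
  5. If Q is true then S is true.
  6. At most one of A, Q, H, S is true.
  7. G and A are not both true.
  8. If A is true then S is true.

S=F; Q=F; W=F; G=T; H=F; M=T; A=F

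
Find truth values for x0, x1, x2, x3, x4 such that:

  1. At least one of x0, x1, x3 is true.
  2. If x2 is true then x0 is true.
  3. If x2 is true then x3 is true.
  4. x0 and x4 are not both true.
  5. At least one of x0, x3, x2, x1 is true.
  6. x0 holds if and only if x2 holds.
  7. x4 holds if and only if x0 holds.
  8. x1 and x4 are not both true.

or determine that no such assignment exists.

x0 = False, x1 = False, x2 = False, x3 = True, x4 = False

  (1) {x0, x1, x3}: 1 true — at least one ✓
  (2) x2=F ⇒ x0: vacuous ✓
  (3) x2=F ⇒ x3: vacuous ✓
  (4) x0=F, x4=F — not both ✓
  (5) {x0, x3, x2, x1}: 1 true — at least one ✓
  (6) x0=F, x2=F — same ✓
  (7) x4=F, x0=F — same ✓
  (8) x1=F, x4=F — not both ✓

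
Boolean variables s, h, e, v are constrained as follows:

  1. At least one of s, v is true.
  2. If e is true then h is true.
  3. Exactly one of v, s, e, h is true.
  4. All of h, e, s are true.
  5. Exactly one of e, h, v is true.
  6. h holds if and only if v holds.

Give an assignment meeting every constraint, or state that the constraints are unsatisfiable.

No satisfying assignment exists.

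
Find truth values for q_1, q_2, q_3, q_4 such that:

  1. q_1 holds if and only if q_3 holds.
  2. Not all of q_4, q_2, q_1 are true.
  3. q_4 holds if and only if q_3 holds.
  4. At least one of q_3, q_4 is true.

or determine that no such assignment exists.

q_1=T; q_2=F; q_3=T; q_4=T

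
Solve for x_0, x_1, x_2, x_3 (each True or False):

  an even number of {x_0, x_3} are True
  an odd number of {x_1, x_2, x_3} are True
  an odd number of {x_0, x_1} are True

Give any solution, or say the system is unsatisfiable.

x_0 = False, x_1 = True, x_2 = False, x_3 = False

{x_0, x_3}: 0 true → even ✓
{x_1, x_2, x_3}: 1 true → odd ✓
{x_0, x_1}: 1 true → odd ✓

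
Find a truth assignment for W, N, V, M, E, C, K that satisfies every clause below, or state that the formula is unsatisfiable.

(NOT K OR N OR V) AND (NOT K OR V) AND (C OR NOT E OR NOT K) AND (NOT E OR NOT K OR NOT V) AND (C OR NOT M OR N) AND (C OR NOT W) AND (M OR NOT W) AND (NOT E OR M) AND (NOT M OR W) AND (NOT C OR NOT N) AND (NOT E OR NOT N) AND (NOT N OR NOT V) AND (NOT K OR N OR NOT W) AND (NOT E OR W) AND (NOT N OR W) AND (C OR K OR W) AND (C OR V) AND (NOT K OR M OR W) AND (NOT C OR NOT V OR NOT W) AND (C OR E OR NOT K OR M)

W: False, N: False, V: False, M: False, E: False, C: True, K: False

Set W = False.
  then (NOT M OR W) forces M = False.
  then (NOT E OR W) forces E = False.
  then (NOT N OR W) forces N = False.
  then (NOT K OR M OR W) forces K = False.
  then (C OR K OR W) forces C = True.
Set V = False.
All clauses satisfied.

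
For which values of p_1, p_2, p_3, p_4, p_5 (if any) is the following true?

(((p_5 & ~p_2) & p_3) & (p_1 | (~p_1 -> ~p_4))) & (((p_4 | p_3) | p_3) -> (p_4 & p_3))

p_1=T; p_2=F; p_3=T; p_4=T; p_5=T

  ((p_5 & ~p_2) & p_3) & (p_1 | (~p_1 -> ~p_4)) = True
    (p_5 & ~p_2) & p_3 = True
      p_5 & ~p_2 = True
        ~p_2 = True
    p_1 | (~p_1 -> ~p_4) = True
      ~p_1 -> ~p_4 = True
        ~p_1 = False
        ~p_4 = False
  ((p_4 | p_3) | p_3) -> (p_4 & p_3) = True
    (p_4 | p_3) | p_3 = True
      p_4 | p_3 = True
    p_4 & p_3 = True
Both conjuncts True, so the formula holds.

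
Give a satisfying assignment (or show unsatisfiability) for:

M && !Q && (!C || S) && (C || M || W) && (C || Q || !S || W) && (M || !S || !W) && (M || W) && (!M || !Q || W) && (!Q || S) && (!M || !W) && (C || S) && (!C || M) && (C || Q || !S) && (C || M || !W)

W=F, Q=F, M=T, S=T, C=T

Unit clause (M) forces M = True.
Unit clause (!Q) forces Q = False.
In (!M || !W) only !W is left, so W = False.
Set S = True.
  then (C || Q || !S || W) forces C = True.
All clauses satisfied.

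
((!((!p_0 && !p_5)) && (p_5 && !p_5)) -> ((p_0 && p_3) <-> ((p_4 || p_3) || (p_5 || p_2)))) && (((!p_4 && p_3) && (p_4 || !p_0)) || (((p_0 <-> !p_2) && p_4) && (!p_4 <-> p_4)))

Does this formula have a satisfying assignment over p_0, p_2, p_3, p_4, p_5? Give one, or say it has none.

p_0 = False, p_2 = False, p_3 = True, p_4 = False, p_5 = False

  (!((!p_0 && !p_5)) && (p_5 && !p_5)) -> ((p_0 && p_3) <-> ((p_4 || p_3) || (p_5 || p_2))) = True
    !((!p_0 && !p_5)) && (p_5 && !p_5) = False
      !((!p_0 && !p_5)) = False
        !p_0 && !p_5 = True
          !p_0 = True
          !p_5 = True
      p_5 && !p_5 = False
        !p_5 = True
    (p_0 && p_3) <-> ((p_4 || p_3) || (p_5 || p_2)) = False
      p_0 && p_3 = False
      (p_4 || p_3) || (p_5 || p_2) = True
        p_4 || p_3 = True
        p_5 || p_2 = False
  ((!p_4 && p_3) && (p_4 || !p_0)) || (((p_0 <-> !p_2) && p_4) && (!p_4 <-> p_4)) = True
    (!p_4 && p_3) && (p_4 || !p_0) = True
      !p_4 && p_3 = True
        !p_4 = True
      p_4 || !p_0 = True
        !p_0 = True
    ((p_0 <-> !p_2) && p_4) && (!p_4 <-> p_4) = False
      (p_0 <-> !p_2) && p_4 = False
        p_0 <-> !p_2 = False
          !p_2 = True
      !p_4 <-> p_4 = False
        !p_4 = True
Both conjuncts True, so the formula holds.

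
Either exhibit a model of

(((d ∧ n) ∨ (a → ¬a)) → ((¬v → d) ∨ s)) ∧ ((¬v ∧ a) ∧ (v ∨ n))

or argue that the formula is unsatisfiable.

d = True; n = True; s = False; a = True; v = False

  ((d ∧ n) ∨ (a → ¬a)) → ((¬v → d) ∨ s) = True
    (d ∧ n) ∨ (a → ¬a) = True
      d ∧ n = True
      a → ¬a = False
        ¬a = False
    (¬v → d) ∨ s = True
      ¬v → d = True
        ¬v = True
  (¬v ∧ a) ∧ (v ∨ n) = True
    ¬v ∧ a = True
      ¬v = True
    v ∨ n = True
Both conjuncts True, so the formula holds.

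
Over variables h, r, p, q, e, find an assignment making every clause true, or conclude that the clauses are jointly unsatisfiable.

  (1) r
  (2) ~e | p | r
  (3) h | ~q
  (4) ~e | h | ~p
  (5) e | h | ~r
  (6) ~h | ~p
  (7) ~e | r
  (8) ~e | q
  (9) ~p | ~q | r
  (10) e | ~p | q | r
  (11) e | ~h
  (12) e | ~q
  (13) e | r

h = True, r = True, p = False, q = True, e = True

Unit clause (r) forces r = True.
Try h = False:
  (h | ~q) forces q = False.
  (e | h | ~r) forces e = True.
  clause (~e | q) is falsified — backtrack.
So h = True.
  then (~h | ~p) forces p = False.
  then (e | ~h) forces e = True.
  then (~e | q) forces q = True.
All clauses satisfied.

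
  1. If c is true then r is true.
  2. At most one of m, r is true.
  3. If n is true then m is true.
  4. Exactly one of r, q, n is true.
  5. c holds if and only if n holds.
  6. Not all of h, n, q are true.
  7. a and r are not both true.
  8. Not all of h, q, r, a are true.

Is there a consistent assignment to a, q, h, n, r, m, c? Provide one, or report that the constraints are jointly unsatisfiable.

a = False; q = True; h = False; n = False; r = False; m = False; c = False

  (1) c=F ⇒ r: vacuous ✓
  (2) {m, r}: 0 true — at most one ✓
  (3) n=F ⇒ m: vacuous ✓
  (4) {r, q, n}: 1 true — exactly one ✓
  (5) c=F, n=F — same ✓
  (6) {h, n, q}: 1/3 true — not all ✓
  (7) a=F, r=F — not both ✓
  (8) {h, q, r, a}: 1/4 true — not all ✓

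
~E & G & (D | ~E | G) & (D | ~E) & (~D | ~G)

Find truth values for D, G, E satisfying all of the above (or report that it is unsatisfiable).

D=F; G=T; E=F

Unit clause (~E) forces E = False.
Unit clause (G) forces G = True.
In (~D | ~G) only ~D is left, so D = False.
Check each clause:
  (~E): ~E holds.
  (G): G holds.
  (D | ~E | G): ~E holds.
  (D | ~E): ~E holds.
  (~D | ~G): ~D holds.
All clauses satisfied.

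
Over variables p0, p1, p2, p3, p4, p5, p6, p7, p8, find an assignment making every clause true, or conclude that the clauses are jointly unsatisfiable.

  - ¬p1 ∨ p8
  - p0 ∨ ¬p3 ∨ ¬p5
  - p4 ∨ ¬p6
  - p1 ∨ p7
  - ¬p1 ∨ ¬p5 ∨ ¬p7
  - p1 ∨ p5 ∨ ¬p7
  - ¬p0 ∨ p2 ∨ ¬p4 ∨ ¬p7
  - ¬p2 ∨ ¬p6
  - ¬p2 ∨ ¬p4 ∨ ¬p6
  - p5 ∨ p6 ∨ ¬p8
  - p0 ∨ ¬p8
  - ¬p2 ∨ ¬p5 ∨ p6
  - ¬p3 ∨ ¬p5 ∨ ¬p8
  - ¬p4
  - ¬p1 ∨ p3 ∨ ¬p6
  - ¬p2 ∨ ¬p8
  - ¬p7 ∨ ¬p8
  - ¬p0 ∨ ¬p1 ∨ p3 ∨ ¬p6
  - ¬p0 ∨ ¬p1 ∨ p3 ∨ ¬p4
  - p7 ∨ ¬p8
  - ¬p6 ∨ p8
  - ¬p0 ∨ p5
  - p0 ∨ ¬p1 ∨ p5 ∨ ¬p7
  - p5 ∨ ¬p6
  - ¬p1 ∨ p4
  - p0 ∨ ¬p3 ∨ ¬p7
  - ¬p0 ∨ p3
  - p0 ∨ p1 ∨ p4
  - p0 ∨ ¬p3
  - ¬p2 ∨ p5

Unit clause (¬p4) forces p4 = False.
In (¬p1 ∨ p4) only ¬p1 is left, so p1 = False.
In (p0 ∨ p1 ∨ p4) only p0 is left, so p0 = True.
In (p4 ∨ ¬p6) only ¬p6 is left, so p6 = False.
In (p1 ∨ p7) only p7 is left, so p7 = True.
In (p1 ∨ p5 ∨ ¬p7) only p5 is left, so p5 = True.
In (¬p2 ∨ ¬p5 ∨ p6) only ¬p2 is left, so p2 = False.
In (¬p7 ∨ ¬p8) only ¬p8 is left, so p8 = False.
In (¬p0 ∨ p3) only p3 is left, so p3 = True.
All clauses satisfied.

p0: True; p1: False; p2: False; p3: True; p4: False; p5: True; p6: False; p7: True; p8: False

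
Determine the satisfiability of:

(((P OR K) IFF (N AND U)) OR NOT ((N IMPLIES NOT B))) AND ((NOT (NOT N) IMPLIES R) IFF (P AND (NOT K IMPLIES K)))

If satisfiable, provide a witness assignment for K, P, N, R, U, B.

K: True, P: True, N: True, R: True, U: True, B: False

  ((P OR K) IFF (N AND U)) OR NOT ((N IMPLIES NOT B)) = True
    (P OR K) IFF (N AND U) = True
      P OR K = True
      N AND U = True
    NOT ((N IMPLIES NOT B)) = False
      N IMPLIES NOT B = True
        NOT B = True
  (NOT (NOT N) IMPLIES R) IFF (P AND (NOT K IMPLIES K)) = True
    NOT (NOT N) IMPLIES R = True
      NOT (NOT N) = True
        NOT N = False
    P AND (NOT K IMPLIES K) = True
      NOT K IMPLIES K = True
        NOT K = False
Both conjuncts True, so the formula holds.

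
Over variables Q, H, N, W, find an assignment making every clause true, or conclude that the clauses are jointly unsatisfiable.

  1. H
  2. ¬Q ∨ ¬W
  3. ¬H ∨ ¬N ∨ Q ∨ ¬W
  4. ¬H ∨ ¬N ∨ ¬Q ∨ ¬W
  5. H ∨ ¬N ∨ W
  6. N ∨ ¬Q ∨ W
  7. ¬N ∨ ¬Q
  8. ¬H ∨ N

Q = False, H = True, N = True, W = False

Unit clause (H) forces H = True.
In (¬H ∨ N) only N is left, so N = True.
In (¬N ∨ ¬Q) only ¬Q is left, so Q = False.
In (¬H ∨ ¬N ∨ Q ∨ ¬W) only ¬W is left, so W = False.
Check each clause:
  (H): H holds.
  (¬Q ∨ ¬W): ¬Q holds.
  (¬H ∨ ¬N ∨ Q ∨ ¬W): ¬W holds.
  (¬H ∨ ¬N ∨ ¬Q ∨ ¬W): ¬Q holds.
  (H ∨ ¬N ∨ W): H holds.
  (N ∨ ¬Q ∨ W): N holds.
  (¬N ∨ ¬Q): ¬Q holds.
  (¬H ∨ N): N holds.
All clauses satisfied.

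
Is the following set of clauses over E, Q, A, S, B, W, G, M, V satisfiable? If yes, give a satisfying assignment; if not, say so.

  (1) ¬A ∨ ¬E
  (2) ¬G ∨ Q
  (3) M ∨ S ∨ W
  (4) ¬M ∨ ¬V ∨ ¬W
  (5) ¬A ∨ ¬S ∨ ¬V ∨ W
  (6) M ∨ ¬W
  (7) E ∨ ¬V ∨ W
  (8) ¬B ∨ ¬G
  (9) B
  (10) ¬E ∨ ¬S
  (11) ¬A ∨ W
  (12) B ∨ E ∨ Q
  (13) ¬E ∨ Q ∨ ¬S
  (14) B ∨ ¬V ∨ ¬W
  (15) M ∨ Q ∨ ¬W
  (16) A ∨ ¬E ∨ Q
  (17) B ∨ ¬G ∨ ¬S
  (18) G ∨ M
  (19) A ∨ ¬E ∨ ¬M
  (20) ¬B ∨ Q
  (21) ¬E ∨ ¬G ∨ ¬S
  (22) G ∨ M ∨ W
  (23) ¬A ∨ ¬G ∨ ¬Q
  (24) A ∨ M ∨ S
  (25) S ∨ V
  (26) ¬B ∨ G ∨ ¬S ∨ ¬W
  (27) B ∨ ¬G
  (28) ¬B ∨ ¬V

E: False, Q: True, A: False, S: True, B: True, W: False, G: False, M: True, V: False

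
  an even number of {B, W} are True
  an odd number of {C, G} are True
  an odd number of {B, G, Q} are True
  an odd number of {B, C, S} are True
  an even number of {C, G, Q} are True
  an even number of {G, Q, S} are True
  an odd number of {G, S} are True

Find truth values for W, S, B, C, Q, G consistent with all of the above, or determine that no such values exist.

W: True; S: False; B: True; C: False; Q: True; G: True

{B, W}: 2 true → even ✓
{C, G}: 1 true → odd ✓
{B, G, Q}: 3 true → odd ✓
{B, C, S}: 1 true → odd ✓
{C, G, Q}: 2 true → even ✓
{G, Q, S}: 2 true → even ✓
{G, S}: 1 true → odd ✓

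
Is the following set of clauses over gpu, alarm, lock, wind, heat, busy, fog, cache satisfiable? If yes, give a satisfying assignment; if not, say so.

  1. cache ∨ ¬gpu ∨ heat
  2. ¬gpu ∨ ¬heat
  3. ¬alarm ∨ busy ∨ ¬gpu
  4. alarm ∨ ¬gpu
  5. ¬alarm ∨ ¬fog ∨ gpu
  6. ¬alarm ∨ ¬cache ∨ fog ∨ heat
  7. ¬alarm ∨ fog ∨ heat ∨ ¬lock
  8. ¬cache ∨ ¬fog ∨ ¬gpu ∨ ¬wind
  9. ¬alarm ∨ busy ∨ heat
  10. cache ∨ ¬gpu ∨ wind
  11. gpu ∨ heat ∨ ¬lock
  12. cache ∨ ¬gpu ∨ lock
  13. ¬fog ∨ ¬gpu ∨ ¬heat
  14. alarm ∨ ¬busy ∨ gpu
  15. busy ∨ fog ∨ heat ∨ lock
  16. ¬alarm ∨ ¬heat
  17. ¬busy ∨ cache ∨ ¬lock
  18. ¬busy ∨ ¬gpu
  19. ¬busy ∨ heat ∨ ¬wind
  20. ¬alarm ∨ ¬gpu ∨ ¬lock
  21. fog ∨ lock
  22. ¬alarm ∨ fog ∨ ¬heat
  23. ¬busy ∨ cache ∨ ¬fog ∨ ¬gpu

Try gpu = True:
  (¬gpu ∨ ¬heat) forces heat = False.
  (cache ∨ ¬gpu ∨ heat) forces cache = True.
  (alarm ∨ ¬gpu) forces alarm = True.
  (¬alarm ∨ busy ∨ ¬gpu) forces busy = True.
  clause (¬busy ∨ ¬gpu) is falsified — backtrack.
So gpu = False.
Set alarm = False.
  then (alarm ∨ ¬busy ∨ gpu) forces busy = False.
Set lock = True.
  then (gpu ∨ heat ∨ ¬lock) forces heat = True.
Set wind = True.
Set fog = True.
Set cache = True.
All clauses satisfied.

gpu = False; alarm = False; lock = True; wind = True; heat = True; busy = False; fog = True; cache = True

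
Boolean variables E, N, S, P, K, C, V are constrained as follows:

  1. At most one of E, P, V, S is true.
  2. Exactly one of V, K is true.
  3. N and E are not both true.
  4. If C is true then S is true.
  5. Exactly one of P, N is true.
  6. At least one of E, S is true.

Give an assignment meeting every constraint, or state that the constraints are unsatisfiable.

E = False, N = True, S = True, P = False, K = True, C = False, V = False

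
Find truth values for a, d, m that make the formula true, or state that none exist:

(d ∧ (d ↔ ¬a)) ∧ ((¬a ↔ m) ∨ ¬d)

a = False, d = True, m = True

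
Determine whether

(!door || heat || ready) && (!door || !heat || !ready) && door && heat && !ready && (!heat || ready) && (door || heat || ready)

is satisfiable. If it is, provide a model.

Unsatisfiable — no assignment works.

Case heat = True:
  (door) forces door = True.
  (!door || !heat || !ready) forces ready = False.
  Clause (!heat || ready) is falsified — contradiction.
Case heat = False:
  Clause (heat) is falsified — contradiction.
Both cases fail, so the formula is unsatisfiable.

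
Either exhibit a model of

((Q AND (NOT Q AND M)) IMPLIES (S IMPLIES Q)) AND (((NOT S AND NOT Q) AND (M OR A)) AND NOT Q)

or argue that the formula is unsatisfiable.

A=T, Q=F, S=F, M=F

  (Q AND (NOT Q AND M)) IMPLIES (S IMPLIES Q) = True
    Q AND (NOT Q AND M) = False
      NOT Q AND M = False
        NOT Q = True
    S IMPLIES Q = True
  ((NOT S AND NOT Q) AND (M OR A)) AND NOT Q = True
    (NOT S AND NOT Q) AND (M OR A) = True
      NOT S AND NOT Q = True
        NOT S = True
        NOT Q = True
      M OR A = True
    NOT Q = True
Both conjuncts True, so the formula holds.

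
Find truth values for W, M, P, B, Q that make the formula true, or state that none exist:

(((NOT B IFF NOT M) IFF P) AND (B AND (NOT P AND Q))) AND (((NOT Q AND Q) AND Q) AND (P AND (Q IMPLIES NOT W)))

Case P = True: the conjunct NOT P is False.
Case P = False: the conjunct P is False.
Both cases fail — unsatisfiable.

Unsatisfiable — no assignment works.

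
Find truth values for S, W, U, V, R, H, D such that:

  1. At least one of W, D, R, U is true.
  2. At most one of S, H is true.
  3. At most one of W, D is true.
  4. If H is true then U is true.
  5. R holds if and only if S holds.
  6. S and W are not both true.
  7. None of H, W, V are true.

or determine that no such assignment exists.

S=T, W=F, U=F, V=F, R=T, H=F, D=F

  (1) {W, D, R, U}: 1 true — at least one ✓
  (2) {S, H}: 1 true — at most one ✓
  (3) {W, D}: 0 true — at most one ✓
  (4) H=F ⇒ U: vacuous ✓
  (5) R=T, S=T — same ✓
  (6) S=T, W=F — not both ✓
  (7) {H, W, V}: 0 true — none ✓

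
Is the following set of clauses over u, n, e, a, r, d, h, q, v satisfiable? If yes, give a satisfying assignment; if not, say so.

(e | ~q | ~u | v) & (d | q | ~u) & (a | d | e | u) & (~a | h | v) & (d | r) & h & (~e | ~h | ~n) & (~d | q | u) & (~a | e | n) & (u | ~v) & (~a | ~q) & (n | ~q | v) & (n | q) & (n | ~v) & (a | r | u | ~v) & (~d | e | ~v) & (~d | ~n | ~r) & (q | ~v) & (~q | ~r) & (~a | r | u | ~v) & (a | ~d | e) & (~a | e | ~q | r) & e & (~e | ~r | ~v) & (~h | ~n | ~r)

No satisfying assignment exists.

Case e = True:
  (h) forces h = True.
  (~e | ~h | ~n) forces n = False.
  (n | q) forces q = True.
  (~a | ~q) forces a = False.
  (n | ~q | v) forces v = True.
  Clause (n | ~v) is falsified — contradiction.
Case e = False:
  Clause (e) is falsified — contradiction.
Both cases fail, so the formula is unsatisfiable.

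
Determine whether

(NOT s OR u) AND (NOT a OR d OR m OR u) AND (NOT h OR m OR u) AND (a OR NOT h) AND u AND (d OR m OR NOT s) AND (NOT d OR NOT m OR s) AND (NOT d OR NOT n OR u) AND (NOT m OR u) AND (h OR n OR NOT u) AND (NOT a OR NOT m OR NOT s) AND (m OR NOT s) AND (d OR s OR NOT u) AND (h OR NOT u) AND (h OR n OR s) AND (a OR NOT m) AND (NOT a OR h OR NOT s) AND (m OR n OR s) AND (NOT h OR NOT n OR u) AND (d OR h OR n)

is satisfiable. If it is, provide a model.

u: True; a: True; d: True; s: False; n: True; m: False; h: True

Unit clause (u) forces u = True.
In (h OR NOT u) only h is left, so h = True.
In (a OR NOT h) only a is left, so a = True.
Try d = False:
  (d OR s OR NOT u) forces s = True.
  (d OR m OR NOT s) forces m = True.
  clause (NOT a OR NOT m OR NOT s) is falsified — backtrack.
So d = True.
Try s = True:
  (NOT a OR NOT m OR NOT s) forces m = False.
  clause (m OR NOT s) is falsified — backtrack.
So s = False.
  then (NOT d OR NOT m OR s) forces m = False.
  then (m OR n OR s) forces n = True.
All clauses satisfied.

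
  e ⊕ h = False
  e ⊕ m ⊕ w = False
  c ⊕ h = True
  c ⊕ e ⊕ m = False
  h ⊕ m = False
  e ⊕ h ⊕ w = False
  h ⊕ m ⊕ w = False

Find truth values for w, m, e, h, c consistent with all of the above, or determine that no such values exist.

w=F, m=T, e=T, h=T, c=F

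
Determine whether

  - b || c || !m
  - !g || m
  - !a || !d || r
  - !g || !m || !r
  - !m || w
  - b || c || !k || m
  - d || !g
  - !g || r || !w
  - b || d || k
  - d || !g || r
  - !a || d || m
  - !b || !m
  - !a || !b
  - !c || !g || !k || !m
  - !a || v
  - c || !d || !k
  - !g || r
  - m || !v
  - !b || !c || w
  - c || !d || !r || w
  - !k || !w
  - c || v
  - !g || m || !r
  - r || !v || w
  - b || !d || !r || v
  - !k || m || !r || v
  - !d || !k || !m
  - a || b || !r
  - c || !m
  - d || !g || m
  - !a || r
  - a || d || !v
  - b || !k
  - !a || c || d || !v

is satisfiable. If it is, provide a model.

Set m = False.
  then (!g || m) forces g = False.
  then (m || !v) forces v = False.
  then (c || v) forces c = True.
  then (!a || v) forces a = False.
Set b = True.
  then (!b || !c || w) forces w = True.
  then (!k || !w) forces k = False.
Set d = True.
Set r = True.
All clauses satisfied.

m = False, g = False, v = False, a = False, c = True, b = True, d = True, w = True, r = True, k = False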